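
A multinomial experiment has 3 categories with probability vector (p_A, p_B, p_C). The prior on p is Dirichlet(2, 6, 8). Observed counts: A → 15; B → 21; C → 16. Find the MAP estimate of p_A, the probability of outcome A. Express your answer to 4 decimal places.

MAP estimate of p_A = 0.2462

The posterior is Dirichlet(αᵢ + nᵢ) = Dirichlet(17, 27, 24).
For a Dirichlet(a₁,…,a_K) with all aᵢ > 1, the mode has j-th component (aⱼ − 1)/(Σaᵢ − K).
Here Σaᵢ = 68 and K = 3, so p_A = (17 − 1)/(68 − 3) = 16/65 ≈ 0.2462.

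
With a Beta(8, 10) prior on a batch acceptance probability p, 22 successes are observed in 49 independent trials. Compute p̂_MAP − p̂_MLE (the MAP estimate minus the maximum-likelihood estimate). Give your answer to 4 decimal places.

MAP − MLE = -0.0028

Posterior is Beta(30, 37); MAP = (30−1)/(67−2) = 29/65 ≈ 0.44615.
MLE ignores the prior: p̂_MLE = k/n = 22/49 ≈ 0.44898.
Difference = 29/65 − 22/49 = -9/3185 ≈ -0.0028.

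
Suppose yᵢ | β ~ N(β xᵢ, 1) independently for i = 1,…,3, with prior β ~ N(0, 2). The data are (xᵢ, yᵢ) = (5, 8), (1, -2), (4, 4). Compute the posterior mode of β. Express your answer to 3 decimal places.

β̂_MAP = 1.271

log p(β | y) = −Σ(yᵢ − βxᵢ)²/(2·1) − β²/(2·2) + const.
Setting the derivative to zero: Σxᵢ(yᵢ − βxᵢ)/1 − β/2 = 0, so β = Σxᵢyᵢ / (Σxᵢ² + σ²/τ²).
Σxᵢyᵢ = 5·8 + 1·(-2) + 4·4 = 54; Σxᵢ² = 42; σ²/τ² = 0.5.
β̂_MAP = 54 / (42 + 0.5) = 54/42.5 ≈ 1.271.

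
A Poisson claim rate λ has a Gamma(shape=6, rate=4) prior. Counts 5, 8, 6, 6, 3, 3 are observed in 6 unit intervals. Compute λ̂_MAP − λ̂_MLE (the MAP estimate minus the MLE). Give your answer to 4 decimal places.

MAP − MLE = -1.5667

Σxᵢ = 31. Posterior is Gamma(37, 10); MAP = (37−1)/10 = 36/10 ≈ 3.60000.
MLE = x̄ = 31/6 ≈ 5.16667.
Difference = 36/10 − 31/6 = -47/30 ≈ -1.5667.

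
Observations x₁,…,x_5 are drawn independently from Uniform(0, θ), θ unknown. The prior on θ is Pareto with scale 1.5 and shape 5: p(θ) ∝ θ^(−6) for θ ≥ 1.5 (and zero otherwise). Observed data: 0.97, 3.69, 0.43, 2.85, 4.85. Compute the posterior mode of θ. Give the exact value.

The Uniform(0, θ) likelihood is θ^(−n) for θ ≥ max(xᵢ), zero otherwise. Here max(xᵢ) = 4.85.
Posterior ∝ θ^(−6) · θ^(−5) = θ^(−11) on θ ≥ max(1.5, 4.85) = 4.85.
This density is strictly decreasing in θ, so the posterior mode lies at the lower boundary of the support.

θ̂_MAP = 4.85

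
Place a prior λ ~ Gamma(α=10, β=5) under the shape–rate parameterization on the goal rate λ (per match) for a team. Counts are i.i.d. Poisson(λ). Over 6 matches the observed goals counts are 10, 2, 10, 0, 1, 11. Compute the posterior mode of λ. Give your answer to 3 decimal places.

Σxᵢ = 10+2+10+0+1+11 = 34, with n = 6.
Posterior ∝ λ^9e^(−5λ) · λ^34e^(−6λ) = λ^43e^(−11λ), i.e. Gamma(shape=44, rate=11).
The mode of a Gamma(a, b) with a ≥ 1 (shape–rate) is (a−1)/b = 43/11 ≈ 3.909.

λ̂_MAP = 3.909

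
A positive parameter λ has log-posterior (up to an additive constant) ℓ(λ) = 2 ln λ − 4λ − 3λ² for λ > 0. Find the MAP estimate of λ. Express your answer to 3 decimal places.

λ̂_MAP = 0.333

ℓ'(λ) = 2/λ − 4 − 6λ. Setting this to zero and multiplying by λ: 6λ² + 4λ − 2 = 0.
λ = (−4 + √(4² + 4·6·2)) / (2·6) = (−4 + √64) / 12 = (−4 + 8)/12 = 1/3.
ℓ''(λ) = −2/λ² − 6 < 0, confirming a maximum.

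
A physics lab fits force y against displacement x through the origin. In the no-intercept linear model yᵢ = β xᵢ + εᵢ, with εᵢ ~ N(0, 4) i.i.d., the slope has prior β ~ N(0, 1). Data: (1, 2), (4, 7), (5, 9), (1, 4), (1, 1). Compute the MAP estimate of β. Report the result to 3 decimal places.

β̂_MAP = 1.667

log p(β | y) = −Σ(yᵢ − βxᵢ)²/(2·4) − β²/(2·1) + const.
Setting the derivative to zero: Σxᵢ(yᵢ − βxᵢ)/4 − β/1 = 0, so β = Σxᵢyᵢ / (Σxᵢ² + σ²/τ²).
Σxᵢyᵢ = 1·2 + 4·7 + 5·9 + 1·4 + 1·1 = 80; Σxᵢ² = 44; σ²/τ² = 4.
β̂_MAP = 80 / (44 + 4) = 80/48 ≈ 1.667.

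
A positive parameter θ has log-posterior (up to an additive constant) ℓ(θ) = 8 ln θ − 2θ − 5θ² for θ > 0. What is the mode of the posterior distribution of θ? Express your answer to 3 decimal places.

ℓ'(θ) = 8/θ − 2 − 10θ. Setting this to zero and multiplying by θ: 10θ² + 2θ − 8 = 0.
θ = (−2 + √(2² + 4·10·8)) / (2·10) = (−2 + √324) / 20 = (−2 + 18)/20 = 4/5.
ℓ''(θ) = −8/θ² − 10 < 0, confirming a maximum.

θ̂_MAP = 0.800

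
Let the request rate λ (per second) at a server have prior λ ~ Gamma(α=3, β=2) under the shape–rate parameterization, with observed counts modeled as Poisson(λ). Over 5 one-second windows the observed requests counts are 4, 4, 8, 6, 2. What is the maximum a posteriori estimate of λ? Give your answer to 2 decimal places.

λ̂_MAP = 3.71

Σxᵢ = 4+4+8+6+2 = 24, with n = 5.
Posterior ∝ λ^2e^(−2λ) · λ^24e^(−5λ) = λ^26e^(−7λ), i.e. Gamma(shape=27, rate=7).
The mode of a Gamma(a, b) with a ≥ 1 (shape–rate) is (a−1)/b = 26/7 ≈ 3.71.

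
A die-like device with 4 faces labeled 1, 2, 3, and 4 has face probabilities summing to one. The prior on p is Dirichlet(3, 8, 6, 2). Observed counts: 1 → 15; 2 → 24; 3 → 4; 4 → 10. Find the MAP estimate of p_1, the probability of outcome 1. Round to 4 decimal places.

The posterior is Dirichlet(αᵢ + nᵢ) = Dirichlet(18, 32, 10, 12).
For a Dirichlet(a₁,…,a_K) with all aᵢ > 1, the mode has j-th component (aⱼ − 1)/(Σaᵢ − K).
Here Σaᵢ = 72 and K = 4, so p_1 = (18 − 1)/(72 − 4) = 17/68 ≈ 0.2500.

MAP estimate: 0.2500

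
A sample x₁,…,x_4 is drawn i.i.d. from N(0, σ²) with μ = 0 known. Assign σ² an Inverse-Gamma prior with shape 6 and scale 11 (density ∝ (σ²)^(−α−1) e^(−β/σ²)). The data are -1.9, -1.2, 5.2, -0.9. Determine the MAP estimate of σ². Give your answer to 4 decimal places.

σ̂²_MAP = 3.0500

Sum of squared deviations about the known mean: SS = (-1.9−0)² + (-1.2−0)² + (5.2−0)² + (-0.9−0)² = 32.9.
The Normal likelihood contributes (σ²)^(−n/2) exp(−SS/(2σ²)), so the posterior is Inverse-Gamma(α + n/2, β + SS/2) = Inverse-Gamma(8, 27.45).
The mode of Inverse-Gamma(a, b) is b/(a+1) = 27.45/9 ≈ 3.0500.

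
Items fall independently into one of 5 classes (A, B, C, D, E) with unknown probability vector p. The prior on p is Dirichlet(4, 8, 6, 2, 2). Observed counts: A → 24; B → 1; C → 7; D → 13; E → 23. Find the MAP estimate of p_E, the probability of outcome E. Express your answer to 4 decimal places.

The posterior is Dirichlet(αᵢ + nᵢ) = Dirichlet(28, 9, 13, 15, 25).
For a Dirichlet(a₁,…,a_K) with all aᵢ > 1, the mode has j-th component (aⱼ − 1)/(Σaᵢ − K).
Here Σaᵢ = 90 and K = 5, so p_E = (25 − 1)/(90 − 5) = 24/85 ≈ 0.2824.

MAP estimate of p_E = 0.2824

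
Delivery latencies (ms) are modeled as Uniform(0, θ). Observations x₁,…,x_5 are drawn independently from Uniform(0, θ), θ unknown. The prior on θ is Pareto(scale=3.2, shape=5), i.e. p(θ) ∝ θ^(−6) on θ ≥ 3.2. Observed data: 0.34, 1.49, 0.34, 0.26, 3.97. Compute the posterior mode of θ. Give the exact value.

θ̂_MAP = 3.97

The Uniform(0, θ) likelihood is θ^(−n) for θ ≥ max(xᵢ), zero otherwise. Here max(xᵢ) = 3.97.
Posterior ∝ θ^(−6) · θ^(−5) = θ^(−11) on θ ≥ max(3.2, 3.97) = 3.97.
This density is strictly decreasing in θ, so the posterior mode lies at the lower boundary of the support.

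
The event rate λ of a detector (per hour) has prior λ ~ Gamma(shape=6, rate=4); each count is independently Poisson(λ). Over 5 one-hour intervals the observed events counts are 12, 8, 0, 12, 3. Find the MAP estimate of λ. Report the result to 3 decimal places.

λ̂_MAP = 4.444

Σxᵢ = 12+8+0+12+3 = 35, with n = 5.
Posterior ∝ λ^5e^(−4λ) · λ^35e^(−5λ) = λ^40e^(−9λ), i.e. Gamma(shape=41, rate=9).
The mode of a Gamma(a, b) with a ≥ 1 (shape–rate) is (a−1)/b = 40/9 ≈ 4.444.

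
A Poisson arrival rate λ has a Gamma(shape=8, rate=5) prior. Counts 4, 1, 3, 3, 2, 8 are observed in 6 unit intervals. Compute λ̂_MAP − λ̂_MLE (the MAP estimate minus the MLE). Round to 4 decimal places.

MAP − MLE = -0.9545

Σxᵢ = 21. Posterior is Gamma(29, 11); MAP = (29−1)/11 = 28/11 ≈ 2.54545.
MLE = x̄ = 21/6 ≈ 3.50000.
Difference = 28/11 − 21/6 = -21/22 ≈ -0.9545.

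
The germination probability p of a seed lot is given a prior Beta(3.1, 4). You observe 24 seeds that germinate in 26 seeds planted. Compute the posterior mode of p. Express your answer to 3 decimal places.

Prior: Beta(3.1, 4).
Data: 24 successes in 26 trials. The binomial likelihood contributes p^24(1−p)^2, so the posterior is Beta(3.1+24, 4+2) = Beta(27.1, 6).
For Beta(a, b) with a, b > 1 the mode is (a−1)/(a+b−2) = 26.1/31.1 ≈ 0.839.

p̂_MAP = 0.839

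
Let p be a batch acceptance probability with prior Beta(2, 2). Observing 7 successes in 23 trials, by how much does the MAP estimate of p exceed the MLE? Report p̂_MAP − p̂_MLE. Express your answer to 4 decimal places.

Posterior is Beta(9, 18); MAP = (9−1)/(27−2) = 8/25 ≈ 0.32000.
MLE ignores the prior: p̂_MLE = k/n = 7/23 ≈ 0.30435.
Difference = 8/25 − 7/23 = 9/575 ≈ 0.0157.

MAP − MLE = 0.0157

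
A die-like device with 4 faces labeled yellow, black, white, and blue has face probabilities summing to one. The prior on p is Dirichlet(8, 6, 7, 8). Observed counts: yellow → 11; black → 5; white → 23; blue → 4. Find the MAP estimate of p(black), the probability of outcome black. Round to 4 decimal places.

The posterior is Dirichlet(αᵢ + nᵢ) = Dirichlet(19, 11, 30, 12).
For a Dirichlet(a₁,…,a_K) with all aᵢ > 1, the mode has j-th component (aⱼ − 1)/(Σaᵢ − K).
Here Σaᵢ = 72 and K = 4, so p(black) = (11 − 1)/(72 − 4) = 10/68 ≈ 0.1471.

MAP estimate of p(black) = 0.1471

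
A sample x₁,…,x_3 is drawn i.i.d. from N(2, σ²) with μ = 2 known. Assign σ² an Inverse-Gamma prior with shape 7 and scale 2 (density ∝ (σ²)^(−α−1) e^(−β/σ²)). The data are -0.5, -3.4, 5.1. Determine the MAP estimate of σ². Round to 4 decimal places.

Sum of squared deviations about the known mean: SS = (-0.5−2)² + (-3.4−2)² + (5.1−2)² = 45.02.
The Normal likelihood contributes (σ²)^(−n/2) exp(−SS/(2σ²)), so the posterior is Inverse-Gamma(α + n/2, β + SS/2) = Inverse-Gamma(8.5, 24.51).
The mode of Inverse-Gamma(a, b) is b/(a+1) = 24.51/9.5 ≈ 2.5800.

σ̂²_MAP = 2.5800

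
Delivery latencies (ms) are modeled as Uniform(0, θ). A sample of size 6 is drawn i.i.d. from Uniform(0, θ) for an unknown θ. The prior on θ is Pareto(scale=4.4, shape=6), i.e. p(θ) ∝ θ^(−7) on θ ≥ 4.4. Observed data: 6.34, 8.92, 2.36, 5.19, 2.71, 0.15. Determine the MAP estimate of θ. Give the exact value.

The Uniform(0, θ) likelihood is θ^(−n) for θ ≥ max(xᵢ), zero otherwise. Here max(xᵢ) = 8.92.
Posterior ∝ θ^(−7) · θ^(−6) = θ^(−13) on θ ≥ max(4.4, 8.92) = 8.92.
This density is strictly decreasing in θ, so the posterior mode lies at the lower boundary of the support.

θ̂_MAP = 8.92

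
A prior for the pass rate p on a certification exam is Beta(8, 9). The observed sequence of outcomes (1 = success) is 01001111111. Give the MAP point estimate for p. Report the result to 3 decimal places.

Prior: Beta(8, 9).
Data: 8 successes in 11 trials (from the sequence). The binomial likelihood contributes p^8(1−p)^3, so the posterior is Beta(8+8, 9+3) = Beta(16, 12).
For Beta(a, b) with a, b > 1 the mode is (a−1)/(a+b−2) = 15/26 ≈ 0.577.

p̂_MAP = 0.577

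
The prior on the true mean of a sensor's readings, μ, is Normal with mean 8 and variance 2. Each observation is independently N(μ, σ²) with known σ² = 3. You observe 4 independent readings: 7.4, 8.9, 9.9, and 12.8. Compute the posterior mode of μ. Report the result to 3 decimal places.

μ̂_MAP = 9.273

n = 4; x̄ = (7.4 + 8.9 + 9.9 + 12.8)/4 = 39/4 = 9.75.
For a Normal prior and Normal likelihood with known variance, the posterior is Normal; its mode equals its mean, the precision-weighted average.
Prior precision 1/σ₀² = 1/2 = 0.5; data precision n/σ² = 4/3.
μ̂ = (0.5·8 + (4/3)·9.75) / (0.5 + 4/3) = 17/(11/6) = 102/11 ≈ 9.273.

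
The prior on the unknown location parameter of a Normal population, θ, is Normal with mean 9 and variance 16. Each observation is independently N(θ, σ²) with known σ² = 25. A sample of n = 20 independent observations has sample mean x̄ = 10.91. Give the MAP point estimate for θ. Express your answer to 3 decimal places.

n = 20, x̄ = 10.91.
For a Normal prior and Normal likelihood with known variance, the posterior is Normal; its mode equals its mean, the precision-weighted average.
Prior precision 1/σ₀² = 1/16 = 0.0625; data precision n/σ² = 20/25 = 0.8.
θ̂ = (0.0625·9 + 0.8·10.91) / (0.0625 + 0.8) = 9.2905/0.8625 = 18581/1725 ≈ 10.772.

θ̂_MAP = 10.772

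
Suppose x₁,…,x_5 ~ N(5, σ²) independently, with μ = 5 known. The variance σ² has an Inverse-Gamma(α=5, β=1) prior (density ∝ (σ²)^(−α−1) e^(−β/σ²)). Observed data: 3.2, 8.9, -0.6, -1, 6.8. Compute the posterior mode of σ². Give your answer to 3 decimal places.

Sum of squared deviations about the known mean: SS = (3.2−5)² + (8.9−5)² + (-0.6−5)² + (-1−5)² + (6.8−5)² = 89.05.
The Normal likelihood contributes (σ²)^(−n/2) exp(−SS/(2σ²)), so the posterior is Inverse-Gamma(α + n/2, β + SS/2) = Inverse-Gamma(7.5, 45.525).
The mode of Inverse-Gamma(a, b) is b/(a+1) = 45.525/8.5 ≈ 5.356.

σ̂²_MAP = 5.356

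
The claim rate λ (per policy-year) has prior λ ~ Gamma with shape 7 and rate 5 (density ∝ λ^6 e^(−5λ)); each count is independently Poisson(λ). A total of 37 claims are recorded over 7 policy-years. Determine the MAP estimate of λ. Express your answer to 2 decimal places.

Σxᵢ = 37, n = 7.
Posterior ∝ λ^6e^(−5λ) · λ^37e^(−7λ) = λ^43e^(−12λ), i.e. Gamma(shape=44, rate=12).
The mode of a Gamma(a, b) with a ≥ 1 (shape–rate) is (a−1)/b = 43/12 ≈ 3.58.

λ̂_MAP = 3.58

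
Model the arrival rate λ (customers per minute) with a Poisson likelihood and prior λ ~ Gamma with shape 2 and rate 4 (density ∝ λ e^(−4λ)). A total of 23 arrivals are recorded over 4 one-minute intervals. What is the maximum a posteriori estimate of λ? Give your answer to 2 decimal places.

λ̂_MAP = 3.00

Σxᵢ = 23, n = 4.
Posterior ∝ λe^(−4λ) · λ^23e^(−4λ) = λ^24e^(−8λ), i.e. Gamma(shape=25, rate=8).
The mode of a Gamma(a, b) with a ≥ 1 (shape–rate) is (a−1)/b = 24/8 ≈ 3.00.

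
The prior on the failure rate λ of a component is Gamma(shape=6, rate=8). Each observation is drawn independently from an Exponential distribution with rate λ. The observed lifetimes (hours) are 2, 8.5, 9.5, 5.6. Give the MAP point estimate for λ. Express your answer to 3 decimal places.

λ̂_MAP = 0.268

The Exponential(rate=λ) likelihood is ∝ λ^n e^(−λΣtᵢ). Here n = 4 and Σtᵢ = 2 + 8.5 + 9.5 + 5.6 = 25.6.
Posterior ∝ λ^5e^(−8λ) · λ^4e^(−25.6λ) = λ^9e^(−33.6λ), i.e. Gamma(10, 33.6).
Mode = (a−1)/b = 9/33.6 ≈ 0.268.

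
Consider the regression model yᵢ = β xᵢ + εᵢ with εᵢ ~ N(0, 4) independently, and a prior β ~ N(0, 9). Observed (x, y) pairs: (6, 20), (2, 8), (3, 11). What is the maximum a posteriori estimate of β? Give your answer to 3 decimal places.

β̂_MAP = 3.418

log p(β | y) = −Σ(yᵢ − βxᵢ)²/(2·4) − β²/(2·9) + const.
Setting the derivative to zero: Σxᵢ(yᵢ − βxᵢ)/4 − β/9 = 0, so β = Σxᵢyᵢ / (Σxᵢ² + σ²/τ²).
Σxᵢyᵢ = 6·20 + 2·8 + 3·11 = 169; Σxᵢ² = 49; σ²/τ² = 4/9.
β̂_MAP = 169 / (49 + 4/9) = 169/(445/9) = 1521/445 ≈ 3.418.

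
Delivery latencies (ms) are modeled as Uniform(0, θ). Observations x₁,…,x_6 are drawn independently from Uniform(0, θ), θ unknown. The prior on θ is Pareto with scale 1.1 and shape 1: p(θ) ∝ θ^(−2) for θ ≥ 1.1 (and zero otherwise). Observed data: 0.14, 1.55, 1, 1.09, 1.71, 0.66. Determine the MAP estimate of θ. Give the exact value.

θ̂_MAP = 1.71

The Uniform(0, θ) likelihood is θ^(−n) for θ ≥ max(xᵢ), zero otherwise. Here max(xᵢ) = 1.71.
Posterior ∝ θ^(−2) · θ^(−6) = θ^(−8) on θ ≥ max(1.1, 1.71) = 1.71.
This density is strictly decreasing in θ, so the posterior mode lies at the lower boundary of the support.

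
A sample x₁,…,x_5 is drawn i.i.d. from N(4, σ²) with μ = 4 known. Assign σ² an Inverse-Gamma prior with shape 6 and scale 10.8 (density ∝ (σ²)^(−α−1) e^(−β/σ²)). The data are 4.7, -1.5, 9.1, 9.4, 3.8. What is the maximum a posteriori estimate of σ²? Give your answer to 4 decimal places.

σ̂²_MAP = 5.6605

Sum of squared deviations about the known mean: SS = (4.7−4)² + (-1.5−4)² + (9.1−4)² + (9.4−4)² + (3.8−4)² = 85.95.
The Normal likelihood contributes (σ²)^(−n/2) exp(−SS/(2σ²)), so the posterior is Inverse-Gamma(α + n/2, β + SS/2) = Inverse-Gamma(8.5, 53.775).
The mode of Inverse-Gamma(a, b) is b/(a+1) = 53.775/9.5 ≈ 5.6605.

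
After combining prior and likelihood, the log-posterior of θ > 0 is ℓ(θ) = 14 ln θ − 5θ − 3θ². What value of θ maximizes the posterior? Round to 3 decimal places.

ℓ'(θ) = 14/θ − 5 − 6θ. Setting this to zero and multiplying by θ: 6θ² + 5θ − 14 = 0.
θ = (−5 + √(5² + 4·6·14)) / (2·6) = (−5 + √361) / 12 = (−5 + 19)/12 = 7/6.
ℓ''(θ) = −14/θ² − 6 < 0, confirming a maximum.

θ̂_MAP = 1.167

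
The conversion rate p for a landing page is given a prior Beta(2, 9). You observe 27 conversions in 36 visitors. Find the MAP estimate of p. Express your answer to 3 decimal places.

p̂_MAP = 0.622

Prior: Beta(2, 9).
Data: 27 successes in 36 trials. The binomial likelihood contributes p^27(1−p)^9, so the posterior is Beta(2+27, 9+9) = Beta(29, 18).
For Beta(a, b) with a, b > 1 the mode is (a−1)/(a+b−2) = 28/45 ≈ 0.622.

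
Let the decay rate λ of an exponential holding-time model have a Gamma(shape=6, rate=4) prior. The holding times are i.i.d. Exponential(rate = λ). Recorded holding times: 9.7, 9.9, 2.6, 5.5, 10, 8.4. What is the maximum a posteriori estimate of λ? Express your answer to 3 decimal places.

λ̂_MAP = 0.220

The Exponential(rate=λ) likelihood is ∝ λ^n e^(−λΣtᵢ). Here n = 6 and Σtᵢ = 9.7 + 9.9 + 2.6 + 5.5 + 10 + 8.4 = 46.1.
Posterior ∝ λ^5e^(−4λ) · λ^6e^(−46.1λ) = λ^11e^(−50.1λ), i.e. Gamma(12, 50.1).
Mode = (a−1)/b = 11/50.1 ≈ 0.220.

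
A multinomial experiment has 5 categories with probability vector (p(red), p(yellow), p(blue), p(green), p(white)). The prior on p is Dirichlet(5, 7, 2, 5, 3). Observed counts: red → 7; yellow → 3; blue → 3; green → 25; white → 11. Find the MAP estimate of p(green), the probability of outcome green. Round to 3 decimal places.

The posterior is Dirichlet(αᵢ + nᵢ) = Dirichlet(12, 10, 5, 30, 14).
For a Dirichlet(a₁,…,a_K) with all aᵢ > 1, the mode has j-th component (aⱼ − 1)/(Σaᵢ − K).
Here Σaᵢ = 71 and K = 5, so p(green) = (30 − 1)/(71 − 5) = 29/66 ≈ 0.439.

MAP estimate of p(green) = 0.439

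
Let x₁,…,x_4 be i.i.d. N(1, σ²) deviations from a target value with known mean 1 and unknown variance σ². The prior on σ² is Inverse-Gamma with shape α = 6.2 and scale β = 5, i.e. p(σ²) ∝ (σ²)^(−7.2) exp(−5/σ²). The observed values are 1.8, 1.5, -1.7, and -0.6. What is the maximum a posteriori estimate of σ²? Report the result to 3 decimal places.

σ̂²_MAP = 1.127

Sum of squared deviations about the known mean: SS = (1.8−1)² + (1.5−1)² + (-1.7−1)² + (-0.6−1)² = 10.74.
The Normal likelihood contributes (σ²)^(−n/2) exp(−SS/(2σ²)), so the posterior is Inverse-Gamma(α + n/2, β + SS/2) = Inverse-Gamma(8.2, 10.37).
The mode of Inverse-Gamma(a, b) is b/(a+1) = 10.37/9.2 ≈ 1.127.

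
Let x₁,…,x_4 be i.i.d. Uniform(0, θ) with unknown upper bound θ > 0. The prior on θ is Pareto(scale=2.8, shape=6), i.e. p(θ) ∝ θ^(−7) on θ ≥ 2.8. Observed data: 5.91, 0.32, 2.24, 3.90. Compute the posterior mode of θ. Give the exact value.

The Uniform(0, θ) likelihood is θ^(−n) for θ ≥ max(xᵢ), zero otherwise. Here max(xᵢ) = 5.91.
Posterior ∝ θ^(−7) · θ^(−4) = θ^(−11) on θ ≥ max(2.8, 5.91) = 5.91.
This density is strictly decreasing in θ, so the posterior mode lies at the lower boundary of the support.

θ̂_MAP = 5.91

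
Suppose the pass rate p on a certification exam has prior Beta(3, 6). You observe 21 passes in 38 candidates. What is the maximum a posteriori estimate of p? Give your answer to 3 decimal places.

Prior: Beta(3, 6).
Data: 21 successes in 38 trials. The binomial likelihood contributes p^21(1−p)^17, so the posterior is Beta(3+21, 6+17) = Beta(24, 23).
For Beta(a, b) with a, b > 1 the mode is (a−1)/(a+b−2) = 23/45 ≈ 0.511.

p̂_MAP = 0.511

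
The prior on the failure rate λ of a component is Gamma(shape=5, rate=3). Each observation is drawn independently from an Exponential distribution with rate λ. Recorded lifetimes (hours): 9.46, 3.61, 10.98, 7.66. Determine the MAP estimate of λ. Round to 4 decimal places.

λ̂_MAP = 0.2305

The Exponential(rate=λ) likelihood is ∝ λ^n e^(−λΣtᵢ). Here n = 4 and Σtᵢ = 9.46 + 3.61 + 10.98 + 7.66 = 31.71.
Posterior ∝ λ^4e^(−3λ) · λ^4e^(−31.71λ) = λ^8e^(−34.71λ), i.e. Gamma(9, 34.71).
Mode = (a−1)/b = 8/34.71 ≈ 0.2305.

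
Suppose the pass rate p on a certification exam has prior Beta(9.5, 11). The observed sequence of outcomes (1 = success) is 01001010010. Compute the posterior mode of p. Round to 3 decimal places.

p̂_MAP = 0.424

Prior: Beta(9.5, 11).
Data: 4 successes in 11 trials (from the sequence). The binomial likelihood contributes p^4(1−p)^7, so the posterior is Beta(9.5+4, 11+7) = Beta(13.5, 18).
For Beta(a, b) with a, b > 1 the mode is (a−1)/(a+b−2) = 12.5/29.5 ≈ 0.424.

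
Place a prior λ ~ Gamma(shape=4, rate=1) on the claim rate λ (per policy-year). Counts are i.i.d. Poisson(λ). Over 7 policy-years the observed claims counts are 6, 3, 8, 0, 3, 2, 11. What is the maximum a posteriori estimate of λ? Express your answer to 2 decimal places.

λ̂_MAP = 4.50

Σxᵢ = 6+3+8+0+3+2+11 = 33, with n = 7.
Posterior ∝ λ^3e^(−1λ) · λ^33e^(−7λ) = λ^36e^(−8λ), i.e. Gamma(shape=37, rate=8).
The mode of a Gamma(a, b) with a ≥ 1 (shape–rate) is (a−1)/b = 36/8 ≈ 4.50.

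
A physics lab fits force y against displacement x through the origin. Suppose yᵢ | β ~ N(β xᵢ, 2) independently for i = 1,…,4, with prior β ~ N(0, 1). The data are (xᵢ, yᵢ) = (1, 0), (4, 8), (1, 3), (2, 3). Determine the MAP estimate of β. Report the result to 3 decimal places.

β̂_MAP = 1.708

log p(β | y) = −Σ(yᵢ − βxᵢ)²/(2·2) − β²/(2·1) + const.
Setting the derivative to zero: Σxᵢ(yᵢ − βxᵢ)/2 − β/1 = 0, so β = Σxᵢyᵢ / (Σxᵢ² + σ²/τ²).
Σxᵢyᵢ = 1·0 + 4·8 + 1·3 + 2·3 = 41; Σxᵢ² = 22; σ²/τ² = 2.
β̂_MAP = 41 / (22 + 2) = 41/24 ≈ 1.708.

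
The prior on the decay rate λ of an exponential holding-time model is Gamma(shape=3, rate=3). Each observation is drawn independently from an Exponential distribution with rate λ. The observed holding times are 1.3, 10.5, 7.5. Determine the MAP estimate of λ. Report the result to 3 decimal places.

The Exponential(rate=λ) likelihood is ∝ λ^n e^(−λΣtᵢ). Here n = 3 and Σtᵢ = 1.3 + 10.5 + 7.5 = 19.3.
Posterior ∝ λ^2e^(−3λ) · λ^3e^(−19.3λ) = λ^5e^(−22.3λ), i.e. Gamma(6, 22.3).
Mode = (a−1)/b = 5/22.3 ≈ 0.224.

λ̂_MAP = 0.224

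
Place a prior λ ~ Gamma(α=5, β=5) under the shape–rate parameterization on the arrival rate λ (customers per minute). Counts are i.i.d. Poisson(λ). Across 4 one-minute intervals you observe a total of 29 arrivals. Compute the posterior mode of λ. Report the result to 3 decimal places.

Σxᵢ = 29, n = 4.
Posterior ∝ λ^4e^(−5λ) · λ^29e^(−4λ) = λ^33e^(−9λ), i.e. Gamma(shape=34, rate=9).
The mode of a Gamma(a, b) with a ≥ 1 (shape–rate) is (a−1)/b = 33/9 ≈ 3.667.

λ̂_MAP = 3.667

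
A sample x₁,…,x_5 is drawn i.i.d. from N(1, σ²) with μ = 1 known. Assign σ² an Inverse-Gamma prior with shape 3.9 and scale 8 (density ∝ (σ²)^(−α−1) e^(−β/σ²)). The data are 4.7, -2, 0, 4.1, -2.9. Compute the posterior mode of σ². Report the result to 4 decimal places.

Sum of squared deviations about the known mean: SS = (4.7−1)² + (-2−1)² + (0−1)² + (4.1−1)² + (-2.9−1)² = 48.51.
The Normal likelihood contributes (σ²)^(−n/2) exp(−SS/(2σ²)), so the posterior is Inverse-Gamma(α + n/2, β + SS/2) = Inverse-Gamma(6.4, 32.255).
The mode of Inverse-Gamma(a, b) is b/(a+1) = 32.255/7.4 ≈ 4.3588.

σ̂²_MAP = 4.3588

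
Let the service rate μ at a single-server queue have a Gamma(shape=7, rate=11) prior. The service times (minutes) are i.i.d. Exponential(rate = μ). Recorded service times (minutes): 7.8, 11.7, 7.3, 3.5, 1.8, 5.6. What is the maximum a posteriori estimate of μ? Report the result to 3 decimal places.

The Exponential(rate=μ) likelihood is ∝ μ^n e^(−μΣtᵢ). Here n = 6 and Σtᵢ = 7.8 + 11.7 + 7.3 + 3.5 + 1.8 + 5.6 = 37.7.
Posterior ∝ μ^6e^(−11μ) · μ^6e^(−37.7μ) = μ^12e^(−48.7μ), i.e. Gamma(13, 48.7).
Mode = (a−1)/b = 12/48.7 ≈ 0.246.

μ̂_MAP = 0.246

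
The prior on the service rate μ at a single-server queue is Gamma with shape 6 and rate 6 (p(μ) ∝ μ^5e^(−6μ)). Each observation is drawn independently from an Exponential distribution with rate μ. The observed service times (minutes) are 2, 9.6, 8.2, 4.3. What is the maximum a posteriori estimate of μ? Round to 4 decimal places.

μ̂_MAP = 0.2990

The Exponential(rate=μ) likelihood is ∝ μ^n e^(−μΣtᵢ). Here n = 4 and Σtᵢ = 2 + 9.6 + 8.2 + 4.3 = 24.1.
Posterior ∝ μ^5e^(−6μ) · μ^4e^(−24.1μ) = μ^9e^(−30.1μ), i.e. Gamma(10, 30.1).
Mode = (a−1)/b = 9/30.1 ≈ 0.2990.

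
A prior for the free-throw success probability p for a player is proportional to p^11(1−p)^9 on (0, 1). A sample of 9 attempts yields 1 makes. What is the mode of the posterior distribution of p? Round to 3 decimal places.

The prior density ∝ p^11(1−p)^9 is the kernel of Beta(12, 10).
Data: 1 success in 9 trials. The binomial likelihood contributes p(1−p)^8, so the posterior is Beta(12+1, 10+8) = Beta(13, 18).
For Beta(a, b) with a, b > 1 the mode is (a−1)/(a+b−2) = 12/29 ≈ 0.414.

p̂_MAP = 0.414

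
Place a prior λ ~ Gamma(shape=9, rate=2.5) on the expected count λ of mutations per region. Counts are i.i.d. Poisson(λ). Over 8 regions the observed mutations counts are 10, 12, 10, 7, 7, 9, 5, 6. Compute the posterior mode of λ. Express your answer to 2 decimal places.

Σxᵢ = 10+12+10+7+7+9+5+6 = 66, with n = 8.
Posterior ∝ λ^8e^(−2.5λ) · λ^66e^(−8λ) = λ^74e^(−10.5λ), i.e. Gamma(shape=75, rate=10.5).
The mode of a Gamma(a, b) with a ≥ 1 (shape–rate) is (a−1)/b = 74/10.5 ≈ 7.05.

λ̂_MAP = 7.05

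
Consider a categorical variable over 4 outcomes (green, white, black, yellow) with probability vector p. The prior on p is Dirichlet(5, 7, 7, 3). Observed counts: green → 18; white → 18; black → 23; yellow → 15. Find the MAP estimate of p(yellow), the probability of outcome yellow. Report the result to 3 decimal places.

MAP estimate of p(yellow) = 0.185

The posterior is Dirichlet(αᵢ + nᵢ) = Dirichlet(23, 25, 30, 18).
For a Dirichlet(a₁,…,a_K) with all aᵢ > 1, the mode has j-th component (aⱼ − 1)/(Σaᵢ − K).
Here Σaᵢ = 96 and K = 4, so p(yellow) = (18 − 1)/(96 − 4) = 17/92 ≈ 0.185.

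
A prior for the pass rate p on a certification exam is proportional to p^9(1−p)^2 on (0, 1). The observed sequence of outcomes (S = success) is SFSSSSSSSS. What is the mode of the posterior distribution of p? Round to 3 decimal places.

The prior density ∝ p^9(1−p)^2 is the kernel of Beta(10, 3).
Data: 9 successes in 10 trials (from the sequence). The binomial likelihood contributes p^9(1−p)^1, so the posterior is Beta(10+9, 3+1) = Beta(19, 4).
For Beta(a, b) with a, b > 1 the mode is (a−1)/(a+b−2) = 18/21 ≈ 0.857.

p̂_MAP = 0.857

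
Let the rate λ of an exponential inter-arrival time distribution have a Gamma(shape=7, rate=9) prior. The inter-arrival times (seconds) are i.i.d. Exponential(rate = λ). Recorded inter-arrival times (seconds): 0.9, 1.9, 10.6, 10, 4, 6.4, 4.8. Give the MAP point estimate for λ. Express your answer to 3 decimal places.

λ̂_MAP = 0.273

The Exponential(rate=λ) likelihood is ∝ λ^n e^(−λΣtᵢ). Here n = 7 and Σtᵢ = 0.9 + 1.9 + 10.6 + 10 + 4 + 6.4 + 4.8 = 38.6.
Posterior ∝ λ^6e^(−9λ) · λ^7e^(−38.6λ) = λ^13e^(−47.6λ), i.e. Gamma(14, 47.6).
Mode = (a−1)/b = 13/47.6 ≈ 0.273.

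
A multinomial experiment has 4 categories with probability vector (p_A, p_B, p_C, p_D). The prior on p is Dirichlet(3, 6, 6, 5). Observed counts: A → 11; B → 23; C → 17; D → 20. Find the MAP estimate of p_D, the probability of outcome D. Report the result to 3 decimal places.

The posterior is Dirichlet(αᵢ + nᵢ) = Dirichlet(14, 29, 23, 25).
For a Dirichlet(a₁,…,a_K) with all aᵢ > 1, the mode has j-th component (aⱼ − 1)/(Σaᵢ − K).
Here Σaᵢ = 91 and K = 4, so p_D = (25 − 1)/(91 − 4) = 24/87 ≈ 0.276.

MAP estimate of p_D = 0.276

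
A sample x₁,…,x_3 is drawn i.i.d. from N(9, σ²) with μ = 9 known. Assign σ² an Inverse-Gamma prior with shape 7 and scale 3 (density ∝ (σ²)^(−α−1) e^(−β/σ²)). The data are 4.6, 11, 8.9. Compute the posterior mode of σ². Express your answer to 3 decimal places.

Sum of squared deviations about the known mean: SS = (4.6−9)² + (11−9)² + (8.9−9)² = 23.37.
The Normal likelihood contributes (σ²)^(−n/2) exp(−SS/(2σ²)), so the posterior is Inverse-Gamma(α + n/2, β + SS/2) = Inverse-Gamma(8.5, 14.685).
The mode of Inverse-Gamma(a, b) is b/(a+1) = 14.685/9.5 ≈ 1.546.

σ̂²_MAP = 1.546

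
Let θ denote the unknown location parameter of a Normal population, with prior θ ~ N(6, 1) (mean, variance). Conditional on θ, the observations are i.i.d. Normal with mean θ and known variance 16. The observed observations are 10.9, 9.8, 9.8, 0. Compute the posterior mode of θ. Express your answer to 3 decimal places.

n = 4; x̄ = (10.9 + 9.8 + 9.8 + 0)/4 = 30.5/4 = 7.625.
For a Normal prior and Normal likelihood with known variance, the posterior is Normal; its mode equals its mean, the precision-weighted average.
Prior precision 1/σ₀² = 1/1 = 1; data precision n/σ² = 4/16 = 0.25.
θ̂ = (1·6 + 0.25·7.625) / (1 + 0.25) = 7.90625/1.25 = 6.325.

θ̂_MAP = 6.325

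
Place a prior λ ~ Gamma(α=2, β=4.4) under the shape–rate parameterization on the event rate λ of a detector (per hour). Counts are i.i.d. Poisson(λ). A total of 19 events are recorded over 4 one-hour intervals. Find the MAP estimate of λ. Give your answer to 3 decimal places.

Σxᵢ = 19, n = 4.
Posterior ∝ λe^(−4.4λ) · λ^19e^(−4λ) = λ^20e^(−8.4λ), i.e. Gamma(shape=21, rate=8.4).
The mode of a Gamma(a, b) with a ≥ 1 (shape–rate) is (a−1)/b = 20/8.4 ≈ 2.381.

λ̂_MAP = 2.381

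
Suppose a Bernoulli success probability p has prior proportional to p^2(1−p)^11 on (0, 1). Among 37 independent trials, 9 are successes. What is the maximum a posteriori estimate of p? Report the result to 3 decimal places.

The prior density ∝ p^2(1−p)^11 is the kernel of Beta(3, 12).
Data: 9 successes in 37 trials. The binomial likelihood contributes p^9(1−p)^28, so the posterior is Beta(3+9, 12+28) = Beta(12, 40).
For Beta(a, b) with a, b > 1 the mode is (a−1)/(a+b−2) = 11/50 ≈ 0.220.

p̂_MAP = 0.220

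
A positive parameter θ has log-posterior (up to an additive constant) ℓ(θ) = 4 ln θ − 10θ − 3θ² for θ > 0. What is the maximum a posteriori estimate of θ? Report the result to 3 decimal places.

ℓ'(θ) = 4/θ − 10 − 6θ. Setting this to zero and multiplying by θ: 6θ² + 10θ − 4 = 0.
θ = (−10 + √(10² + 4·6·4)) / (2·6) = (−10 + √196) / 12 = (−10 + 14)/12 = 1/3.
ℓ''(θ) = −4/θ² − 6 < 0, confirming a maximum.

θ̂_MAP = 0.333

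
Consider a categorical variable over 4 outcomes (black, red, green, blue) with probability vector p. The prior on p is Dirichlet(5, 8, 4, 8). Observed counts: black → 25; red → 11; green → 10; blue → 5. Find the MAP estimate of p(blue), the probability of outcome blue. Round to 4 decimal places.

MAP estimate of p(blue) = 0.1667

The posterior is Dirichlet(αᵢ + nᵢ) = Dirichlet(30, 19, 14, 13).
For a Dirichlet(a₁,…,a_K) with all aᵢ > 1, the mode has j-th component (aⱼ − 1)/(Σaᵢ − K).
Here Σaᵢ = 76 and K = 4, so p(blue) = (13 − 1)/(76 − 4) = 12/72 ≈ 0.1667.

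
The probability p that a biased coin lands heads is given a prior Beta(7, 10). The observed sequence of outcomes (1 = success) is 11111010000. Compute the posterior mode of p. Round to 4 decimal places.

Prior: Beta(7, 10).
Data: 6 successes in 11 trials (from the sequence). The binomial likelihood contributes p^6(1−p)^5, so the posterior is Beta(7+6, 10+5) = Beta(13, 15).
For Beta(a, b) with a, b > 1 the mode is (a−1)/(a+b−2) = 12/26 ≈ 0.4615.

p̂_MAP = 0.4615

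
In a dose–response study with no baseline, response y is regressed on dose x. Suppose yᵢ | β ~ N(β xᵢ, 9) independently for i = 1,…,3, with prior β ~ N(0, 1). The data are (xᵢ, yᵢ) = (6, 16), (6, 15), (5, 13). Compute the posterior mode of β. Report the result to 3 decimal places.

log p(β | y) = −Σ(yᵢ − βxᵢ)²/(2·9) − β²/(2·1) + const.
Setting the derivative to zero: Σxᵢ(yᵢ − βxᵢ)/9 − β/1 = 0, so β = Σxᵢyᵢ / (Σxᵢ² + σ²/τ²).
Σxᵢyᵢ = 6·16 + 6·15 + 5·13 = 251; Σxᵢ² = 97; σ²/τ² = 9.
β̂_MAP = 251 / (97 + 9) = 251/106 ≈ 2.368.

β̂_MAP = 2.368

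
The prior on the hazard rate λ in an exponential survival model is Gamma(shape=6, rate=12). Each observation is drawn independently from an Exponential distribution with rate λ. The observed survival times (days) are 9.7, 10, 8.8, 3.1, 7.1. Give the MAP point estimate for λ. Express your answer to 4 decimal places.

λ̂_MAP = 0.1972

The Exponential(rate=λ) likelihood is ∝ λ^n e^(−λΣtᵢ). Here n = 5 and Σtᵢ = 9.7 + 10 + 8.8 + 3.1 + 7.1 = 38.7.
Posterior ∝ λ^5e^(−12λ) · λ^5e^(−38.7λ) = λ^10e^(−50.7λ), i.e. Gamma(11, 50.7).
Mode = (a−1)/b = 10/50.7 ≈ 0.1972.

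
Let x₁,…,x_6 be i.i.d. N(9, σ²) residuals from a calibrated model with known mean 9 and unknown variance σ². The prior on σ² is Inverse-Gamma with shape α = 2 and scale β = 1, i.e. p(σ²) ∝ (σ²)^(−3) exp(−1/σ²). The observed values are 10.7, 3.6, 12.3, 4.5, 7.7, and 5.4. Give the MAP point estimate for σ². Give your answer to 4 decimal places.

σ̂²_MAP = 6.6533

Sum of squared deviations about the known mean: SS = (10.7−9)² + (3.6−9)² + (12.3−9)² + (4.5−9)² + (7.7−9)² + (5.4−9)² = 77.84.
The Normal likelihood contributes (σ²)^(−n/2) exp(−SS/(2σ²)), so the posterior is Inverse-Gamma(α + n/2, β + SS/2) = Inverse-Gamma(5, 39.92).
The mode of Inverse-Gamma(a, b) is b/(a+1) = 39.92/6 ≈ 6.6533.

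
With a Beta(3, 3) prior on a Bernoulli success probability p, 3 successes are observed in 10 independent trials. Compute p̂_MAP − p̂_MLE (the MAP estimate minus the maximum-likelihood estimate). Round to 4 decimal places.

MAP − MLE = 0.0571

Posterior is Beta(6, 10); MAP = (6−1)/(16−2) = 5/14 ≈ 0.35714.
MLE ignores the prior: p̂_MLE = k/n = 3/10 ≈ 0.30000.
Difference = 5/14 − 3/10 = 2/35 ≈ 0.0571.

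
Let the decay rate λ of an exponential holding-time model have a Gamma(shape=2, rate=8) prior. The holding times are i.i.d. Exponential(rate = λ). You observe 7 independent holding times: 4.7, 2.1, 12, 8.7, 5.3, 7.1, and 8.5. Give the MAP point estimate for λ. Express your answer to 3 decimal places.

λ̂_MAP = 0.142

The Exponential(rate=λ) likelihood is ∝ λ^n e^(−λΣtᵢ). Here n = 7 and Σtᵢ = 4.7 + 2.1 + 12 + 8.7 + 5.3 + 7.1 + 8.5 = 48.4.
Posterior ∝ λe^(−8λ) · λ^7e^(−48.4λ) = λ^8e^(−56.4λ), i.e. Gamma(9, 56.4).
Mode = (a−1)/b = 8/56.4 ≈ 0.142.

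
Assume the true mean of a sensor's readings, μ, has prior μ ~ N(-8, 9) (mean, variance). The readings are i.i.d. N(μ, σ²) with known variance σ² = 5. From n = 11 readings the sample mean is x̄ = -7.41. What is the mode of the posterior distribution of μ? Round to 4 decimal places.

μ̂_MAP = -7.4384

n = 11, x̄ = -7.41.
For a Normal prior and Normal likelihood with known variance, the posterior is Normal; its mode equals its mean, the precision-weighted average.
Prior precision 1/σ₀² = 1/9; data precision n/σ² = 11/5 = 2.2.
μ̂ = ((1/9)·(-8) + 2.2·(-7.41)) / (1/9 + 2.2) = (-77359/4500)/(104/45) = -77359/10400 ≈ -7.4384.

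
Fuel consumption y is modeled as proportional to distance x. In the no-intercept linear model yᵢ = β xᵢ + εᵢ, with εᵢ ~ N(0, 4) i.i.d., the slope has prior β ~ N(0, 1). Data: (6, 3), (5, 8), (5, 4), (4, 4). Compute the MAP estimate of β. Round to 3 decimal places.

β̂_MAP = 0.887

log p(β | y) = −Σ(yᵢ − βxᵢ)²/(2·4) − β²/(2·1) + const.
Setting the derivative to zero: Σxᵢ(yᵢ − βxᵢ)/4 − β/1 = 0, so β = Σxᵢyᵢ / (Σxᵢ² + σ²/τ²).
Σxᵢyᵢ = 6·3 + 5·8 + 5·4 + 4·4 = 94; Σxᵢ² = 102; σ²/τ² = 4.
β̂_MAP = 94 / (102 + 4) = 94/106 ≈ 0.887.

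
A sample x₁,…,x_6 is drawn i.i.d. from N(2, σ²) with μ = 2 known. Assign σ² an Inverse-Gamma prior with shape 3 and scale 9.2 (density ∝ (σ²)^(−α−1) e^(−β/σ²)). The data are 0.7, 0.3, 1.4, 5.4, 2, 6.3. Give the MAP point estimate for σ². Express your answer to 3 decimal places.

σ̂²_MAP = 3.814

Sum of squared deviations about the known mean: SS = (0.7−2)² + (0.3−2)² + (1.4−2)² + (5.4−2)² + (2−2)² + (6.3−2)² = 34.99.
The Normal likelihood contributes (σ²)^(−n/2) exp(−SS/(2σ²)), so the posterior is Inverse-Gamma(α + n/2, β + SS/2) = Inverse-Gamma(6, 26.695).
The mode of Inverse-Gamma(a, b) is b/(a+1) = 26.695/7 ≈ 3.814.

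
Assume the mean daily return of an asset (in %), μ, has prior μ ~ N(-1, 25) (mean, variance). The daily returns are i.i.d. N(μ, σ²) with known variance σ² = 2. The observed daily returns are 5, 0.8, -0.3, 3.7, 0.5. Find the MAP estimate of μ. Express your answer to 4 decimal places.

n = 5; x̄ = (5 + 0.8 + (-0.3) + 3.7 + 0.5)/5 = 9.7/5 = 1.94.
For a Normal prior and Normal likelihood with known variance, the posterior is Normal; its mode equals its mean, the precision-weighted average.
Prior precision 1/σ₀² = 1/25 = 0.04; data precision n/σ² = 5/2 = 2.5.
μ̂ = (0.04·(-1) + 2.5·1.94) / (0.04 + 2.5) = 4.81/2.54 = 481/254 ≈ 1.8937.

μ̂_MAP = 1.8937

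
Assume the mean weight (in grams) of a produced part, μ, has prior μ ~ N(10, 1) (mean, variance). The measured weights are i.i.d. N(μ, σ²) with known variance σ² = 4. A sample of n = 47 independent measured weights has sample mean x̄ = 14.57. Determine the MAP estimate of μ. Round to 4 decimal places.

n = 47, x̄ = 14.57.
For a Normal prior and Normal likelihood with known variance, the posterior is Normal; its mode equals its mean, the precision-weighted average.
Prior precision 1/σ₀² = 1/1 = 1; data precision n/σ² = 47/4 = 11.75.
μ̂ = (1·10 + 11.75·14.57) / (1 + 11.75) = 181.1975/12.75 = 72479/5100 ≈ 14.2116.

μ̂_MAP = 14.2116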